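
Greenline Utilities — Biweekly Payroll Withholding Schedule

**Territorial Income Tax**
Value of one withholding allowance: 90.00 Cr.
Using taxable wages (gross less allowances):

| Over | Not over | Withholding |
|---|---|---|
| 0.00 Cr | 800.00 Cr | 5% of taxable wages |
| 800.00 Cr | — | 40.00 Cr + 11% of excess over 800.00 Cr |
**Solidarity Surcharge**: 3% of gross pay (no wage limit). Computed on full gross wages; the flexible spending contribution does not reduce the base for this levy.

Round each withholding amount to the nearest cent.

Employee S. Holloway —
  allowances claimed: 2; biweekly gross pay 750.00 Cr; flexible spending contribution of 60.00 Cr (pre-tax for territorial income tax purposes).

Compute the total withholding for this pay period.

48.00 Cr

Territorial Income Tax: taxable = 750.00 Cr − 60.00 Cr − 2×90.00 Cr = 510.00 Cr
  5% × 510.00 Cr = 25.50 Cr
Solidarity Surcharge: 3% × 750.00 Cr = 22.50 Cr
Total: 25.50 Cr + 22.50 Cr = 48.00 Cr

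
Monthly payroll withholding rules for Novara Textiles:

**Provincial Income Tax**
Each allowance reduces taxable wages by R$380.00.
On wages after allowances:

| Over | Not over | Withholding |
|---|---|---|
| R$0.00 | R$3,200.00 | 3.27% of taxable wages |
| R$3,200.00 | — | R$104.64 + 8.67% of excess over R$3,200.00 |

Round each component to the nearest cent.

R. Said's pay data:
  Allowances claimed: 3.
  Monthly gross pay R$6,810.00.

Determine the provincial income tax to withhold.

Provincial Income Tax: taxable = R$6,810.00 − 3×R$380.00 = R$5,670.00
  R$104.64 + 8.67% × (R$5,670.00 − R$3,200.00) = R$104.64 + 8.67% × R$2,470.00 = R$318.79

R$318.79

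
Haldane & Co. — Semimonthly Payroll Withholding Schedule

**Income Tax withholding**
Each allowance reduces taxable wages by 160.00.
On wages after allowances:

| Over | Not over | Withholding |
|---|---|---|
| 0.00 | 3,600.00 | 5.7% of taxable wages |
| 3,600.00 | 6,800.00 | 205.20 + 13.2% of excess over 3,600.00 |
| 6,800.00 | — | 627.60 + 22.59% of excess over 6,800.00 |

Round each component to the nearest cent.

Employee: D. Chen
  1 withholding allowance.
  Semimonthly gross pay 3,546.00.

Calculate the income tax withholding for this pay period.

Income Tax: taxable = 3,546.00 − 1×160.00 = 3,386.00
  5.7% × 3,386.00 = 193.00

193.00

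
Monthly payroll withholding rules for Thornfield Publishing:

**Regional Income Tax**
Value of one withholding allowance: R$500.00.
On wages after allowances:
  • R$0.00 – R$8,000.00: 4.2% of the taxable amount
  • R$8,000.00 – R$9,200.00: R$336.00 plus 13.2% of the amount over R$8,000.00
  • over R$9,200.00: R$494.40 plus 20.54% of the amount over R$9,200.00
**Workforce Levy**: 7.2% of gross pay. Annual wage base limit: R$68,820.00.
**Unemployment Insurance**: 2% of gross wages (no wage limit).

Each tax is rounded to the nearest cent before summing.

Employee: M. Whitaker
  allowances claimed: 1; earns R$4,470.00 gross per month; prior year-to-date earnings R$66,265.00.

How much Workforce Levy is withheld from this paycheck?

R$183.96

Workforce Levy: cap R$68,820.00 − YTD R$66,265.00 = R$2,555.00 subject; 7.2% × R$2,555.00 = R$183.96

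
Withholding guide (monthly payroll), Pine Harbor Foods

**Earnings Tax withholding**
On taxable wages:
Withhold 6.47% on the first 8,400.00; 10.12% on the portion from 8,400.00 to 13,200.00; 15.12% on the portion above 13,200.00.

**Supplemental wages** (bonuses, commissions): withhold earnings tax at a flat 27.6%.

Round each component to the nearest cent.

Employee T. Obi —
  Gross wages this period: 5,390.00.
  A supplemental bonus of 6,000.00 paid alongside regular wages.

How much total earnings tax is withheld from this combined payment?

2,004.73

Earnings Tax: taxable = 5,390.00
  6.47% × 5,390.00 = 348.73
Supplemental (27.6% flat on bonus): 27.6% × 6,000.00 = 1,656.00
Total earnings tax: 348.73 + 1,656.00 = 2,004.73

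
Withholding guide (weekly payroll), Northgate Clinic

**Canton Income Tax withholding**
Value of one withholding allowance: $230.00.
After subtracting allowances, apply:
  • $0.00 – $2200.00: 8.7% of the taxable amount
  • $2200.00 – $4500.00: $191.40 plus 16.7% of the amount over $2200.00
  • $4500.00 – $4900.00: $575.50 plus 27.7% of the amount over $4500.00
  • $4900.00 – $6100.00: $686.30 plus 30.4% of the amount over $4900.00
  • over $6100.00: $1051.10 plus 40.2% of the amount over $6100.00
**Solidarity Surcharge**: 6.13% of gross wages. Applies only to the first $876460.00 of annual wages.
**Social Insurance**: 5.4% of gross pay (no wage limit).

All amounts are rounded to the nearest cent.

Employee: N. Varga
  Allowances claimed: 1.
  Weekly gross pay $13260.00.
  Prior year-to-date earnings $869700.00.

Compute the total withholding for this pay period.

Canton Income Tax: taxable = $13260.00 − 1×$230.00 = $13030.00
  $1051.10 + 40.2% × ($13030.00 − $6100.00) = $1051.10 + 40.2% × $6930.00 = $3836.96
Solidarity Surcharge: cap $876460.00 − YTD $869700.00 = $6760.00 subject; 6.13% × $6760.00 = $414.39
Social Insurance: 5.4% × $13260.00 = $716.04
Total: $3836.96 + $414.39 + $716.04 = $4967.39

$4967.39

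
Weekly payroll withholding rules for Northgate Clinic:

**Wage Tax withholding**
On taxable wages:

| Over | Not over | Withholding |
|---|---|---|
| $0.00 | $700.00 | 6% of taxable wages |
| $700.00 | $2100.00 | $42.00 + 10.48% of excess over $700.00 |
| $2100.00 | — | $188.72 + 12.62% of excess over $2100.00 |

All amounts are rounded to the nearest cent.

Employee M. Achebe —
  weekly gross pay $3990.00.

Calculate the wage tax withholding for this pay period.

$427.24

Wage Tax: taxable = $3990.00
  $188.72 + 12.62% × ($3990.00 − $2100.00) = $188.72 + 12.62% × $1890.00 = $427.24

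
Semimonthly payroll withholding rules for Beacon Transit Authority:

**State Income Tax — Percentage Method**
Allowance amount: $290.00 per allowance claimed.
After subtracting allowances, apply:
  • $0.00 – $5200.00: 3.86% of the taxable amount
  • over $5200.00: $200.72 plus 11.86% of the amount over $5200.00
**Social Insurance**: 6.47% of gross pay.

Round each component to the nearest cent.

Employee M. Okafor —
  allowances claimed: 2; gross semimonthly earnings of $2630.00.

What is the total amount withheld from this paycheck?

State Income Tax: taxable = $2630.00 − 2×$290.00 = $2050.00
  3.86% × $2050.00 = $79.13
Social Insurance: 6.47% × $2630.00 = $170.16
Total: $79.13 + $170.16 = $249.29

$249.29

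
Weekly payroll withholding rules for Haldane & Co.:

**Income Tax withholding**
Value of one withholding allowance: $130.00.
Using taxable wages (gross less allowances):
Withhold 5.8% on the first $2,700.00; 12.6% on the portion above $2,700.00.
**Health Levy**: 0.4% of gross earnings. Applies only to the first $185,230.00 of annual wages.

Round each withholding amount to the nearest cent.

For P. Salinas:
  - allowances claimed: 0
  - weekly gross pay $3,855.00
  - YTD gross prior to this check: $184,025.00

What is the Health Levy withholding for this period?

Health Levy: cap $185,230.00 − YTD $184,025.00 = $1,205.00 subject; 0.4% × $1,205.00 = $4.82

$4.82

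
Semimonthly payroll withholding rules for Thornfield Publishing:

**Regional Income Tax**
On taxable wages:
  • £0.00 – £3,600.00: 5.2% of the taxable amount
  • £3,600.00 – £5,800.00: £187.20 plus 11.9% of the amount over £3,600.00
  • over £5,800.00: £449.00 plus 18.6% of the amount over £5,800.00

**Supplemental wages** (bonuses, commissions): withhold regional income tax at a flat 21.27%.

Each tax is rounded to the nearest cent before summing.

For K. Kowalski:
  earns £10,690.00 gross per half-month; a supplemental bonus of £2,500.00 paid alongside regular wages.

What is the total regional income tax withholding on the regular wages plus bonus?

£1,890.29

Regional Income Tax: taxable = £10,690.00
  £449.00 + 18.6% × (£10,690.00 − £5,800.00) = £449.00 + 18.6% × £4,890.00 = £1,358.54
Supplemental (21.27% flat on bonus): 21.27% × £2,500.00 = £531.75
Total regional income tax: £1,358.54 + £531.75 = £1,890.29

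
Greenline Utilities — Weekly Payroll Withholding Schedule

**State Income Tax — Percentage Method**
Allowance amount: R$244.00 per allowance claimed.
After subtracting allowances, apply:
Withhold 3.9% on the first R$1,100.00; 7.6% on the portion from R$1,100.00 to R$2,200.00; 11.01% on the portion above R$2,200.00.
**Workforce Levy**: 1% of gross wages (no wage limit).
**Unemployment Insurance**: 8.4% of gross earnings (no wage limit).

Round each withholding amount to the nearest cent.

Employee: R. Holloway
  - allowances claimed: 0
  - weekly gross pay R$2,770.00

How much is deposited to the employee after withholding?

R$2,320.36

State Income Tax: taxable = R$2,770.00
  R$126.50 + 11.01% × (R$2,770.00 − R$2,200.00) = R$126.50 + 11.01% × R$570.00 = R$189.26
Workforce Levy: 1% × R$2,770.00 = R$27.70
Unemployment Insurance: 8.4% × R$2,770.00 = R$232.68
Total withheld: R$189.26 + R$27.70 + R$232.68 = R$449.64
Net pay: R$2,770.00 − R$449.64 = R$2,320.36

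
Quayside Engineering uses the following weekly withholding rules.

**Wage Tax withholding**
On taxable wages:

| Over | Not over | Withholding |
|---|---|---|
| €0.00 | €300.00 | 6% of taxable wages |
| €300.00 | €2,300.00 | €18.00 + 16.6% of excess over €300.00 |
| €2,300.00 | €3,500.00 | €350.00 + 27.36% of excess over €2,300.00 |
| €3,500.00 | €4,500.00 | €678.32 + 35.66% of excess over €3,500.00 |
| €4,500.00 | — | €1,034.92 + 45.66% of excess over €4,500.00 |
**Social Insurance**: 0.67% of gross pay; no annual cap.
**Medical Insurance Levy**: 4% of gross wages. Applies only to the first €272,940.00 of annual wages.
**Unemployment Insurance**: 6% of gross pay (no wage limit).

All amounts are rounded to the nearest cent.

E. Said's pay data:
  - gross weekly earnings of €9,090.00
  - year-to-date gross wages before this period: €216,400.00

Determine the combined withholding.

€4,100.61

Wage Tax: taxable = €9,090.00
  €1,034.92 + 45.66% × (€9,090.00 − €4,500.00) = €1,034.92 + 45.66% × €4,590.00 = €3,130.71
Social Insurance: 0.67% × €9,090.00 = €60.90
Medical Insurance Levy: 4% × €9,090.00 = €363.60
Unemployment Insurance: 6% × €9,090.00 = €545.40
Total: €3,130.71 + €60.90 + €363.60 + €545.40 = €4,100.61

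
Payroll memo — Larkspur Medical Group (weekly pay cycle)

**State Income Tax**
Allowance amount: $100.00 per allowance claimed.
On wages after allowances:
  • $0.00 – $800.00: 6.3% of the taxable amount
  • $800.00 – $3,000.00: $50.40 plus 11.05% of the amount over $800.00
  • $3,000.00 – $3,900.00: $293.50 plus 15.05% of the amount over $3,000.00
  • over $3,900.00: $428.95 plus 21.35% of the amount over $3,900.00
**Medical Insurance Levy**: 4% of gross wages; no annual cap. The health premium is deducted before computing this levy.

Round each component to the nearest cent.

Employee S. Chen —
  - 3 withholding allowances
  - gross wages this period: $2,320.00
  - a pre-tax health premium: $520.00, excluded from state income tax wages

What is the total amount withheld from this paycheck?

State Income Tax: taxable = $2,320.00 − $520.00 − 3×$100.00 = $1,500.00
  $50.40 + 11.05% × ($1,500.00 − $800.00) = $50.40 + 11.05% × $700.00 = $127.75
Medical Insurance Levy: 4% × $1,800.00 = $72.00
Total: $127.75 + $72.00 = $199.75

$199.75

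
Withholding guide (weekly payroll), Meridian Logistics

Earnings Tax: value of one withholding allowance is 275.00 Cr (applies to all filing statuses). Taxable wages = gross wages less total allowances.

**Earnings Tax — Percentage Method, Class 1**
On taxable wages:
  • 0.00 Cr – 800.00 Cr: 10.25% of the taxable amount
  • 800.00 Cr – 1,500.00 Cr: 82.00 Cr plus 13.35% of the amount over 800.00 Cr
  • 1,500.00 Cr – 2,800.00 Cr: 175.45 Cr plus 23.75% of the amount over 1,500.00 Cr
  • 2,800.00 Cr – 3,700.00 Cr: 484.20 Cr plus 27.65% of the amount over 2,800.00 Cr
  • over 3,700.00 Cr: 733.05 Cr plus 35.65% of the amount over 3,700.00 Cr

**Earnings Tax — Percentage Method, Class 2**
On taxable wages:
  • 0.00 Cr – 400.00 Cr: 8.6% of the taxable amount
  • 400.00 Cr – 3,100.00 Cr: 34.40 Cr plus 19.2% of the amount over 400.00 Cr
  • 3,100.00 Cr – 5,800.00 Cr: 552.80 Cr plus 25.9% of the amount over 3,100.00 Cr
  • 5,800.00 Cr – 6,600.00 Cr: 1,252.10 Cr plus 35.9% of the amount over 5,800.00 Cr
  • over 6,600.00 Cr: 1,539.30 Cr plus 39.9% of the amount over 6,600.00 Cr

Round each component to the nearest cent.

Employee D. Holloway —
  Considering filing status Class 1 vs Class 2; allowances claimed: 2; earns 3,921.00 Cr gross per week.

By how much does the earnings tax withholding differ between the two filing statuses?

19.09 Cr

Earnings Tax (Class 1): taxable = 3,921.00 Cr − 2×275.00 Cr = 3,371.00 Cr
  484.20 Cr + 27.65% × (3,371.00 Cr − 2,800.00 Cr) = 484.20 Cr + 27.65% × 571.00 Cr = 642.08 Cr
Earnings Tax (Class 2): taxable = 3,921.00 Cr − 2×275.00 Cr = 3,371.00 Cr
  552.80 Cr + 25.9% × (3,371.00 Cr − 3,100.00 Cr) = 552.80 Cr + 25.9% × 271.00 Cr = 622.99 Cr
Difference: |642.08 Cr − 622.99 Cr| = 19.09 Cr (higher under Class 1)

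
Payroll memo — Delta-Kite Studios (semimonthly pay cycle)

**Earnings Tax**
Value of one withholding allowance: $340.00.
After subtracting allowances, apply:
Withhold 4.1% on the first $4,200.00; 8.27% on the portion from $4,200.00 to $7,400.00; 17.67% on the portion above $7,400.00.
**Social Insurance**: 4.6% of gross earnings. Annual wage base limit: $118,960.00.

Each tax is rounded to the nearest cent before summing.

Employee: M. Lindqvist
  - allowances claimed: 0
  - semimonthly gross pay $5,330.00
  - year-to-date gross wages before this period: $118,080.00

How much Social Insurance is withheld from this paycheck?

$40.48

Social Insurance: cap $118,960.00 − YTD $118,080.00 = $880.00 subject; 4.6% × $880.00 = $40.48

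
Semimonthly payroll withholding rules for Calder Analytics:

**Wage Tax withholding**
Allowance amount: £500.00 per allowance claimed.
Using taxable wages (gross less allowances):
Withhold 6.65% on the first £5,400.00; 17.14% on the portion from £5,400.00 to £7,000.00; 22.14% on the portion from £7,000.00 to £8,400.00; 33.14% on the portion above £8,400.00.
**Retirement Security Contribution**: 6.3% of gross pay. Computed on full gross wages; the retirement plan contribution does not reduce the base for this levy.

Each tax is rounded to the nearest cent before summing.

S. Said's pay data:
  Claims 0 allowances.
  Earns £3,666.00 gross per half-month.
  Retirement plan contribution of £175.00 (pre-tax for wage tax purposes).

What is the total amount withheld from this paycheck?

Wage Tax: taxable = £3,666.00 − £175.00 = £3,491.00
  6.65% × £3,491.00 = £232.15
Retirement Security Contribution: 6.3% × £3,666.00 = £230.96
Total: £232.15 + £230.96 = £463.11

£463.11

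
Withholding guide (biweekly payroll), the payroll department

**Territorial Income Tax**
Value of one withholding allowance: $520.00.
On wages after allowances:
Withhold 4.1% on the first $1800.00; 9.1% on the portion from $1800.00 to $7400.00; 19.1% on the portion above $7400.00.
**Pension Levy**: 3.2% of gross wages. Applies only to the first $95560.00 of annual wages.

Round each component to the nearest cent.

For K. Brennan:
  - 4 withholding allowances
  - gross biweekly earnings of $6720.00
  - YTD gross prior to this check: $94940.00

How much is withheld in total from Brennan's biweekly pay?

Territorial Income Tax: taxable = $6720.00 − 4×$520.00 = $4640.00
  $73.80 + 9.1% × ($4640.00 − $1800.00) = $73.80 + 9.1% × $2840.00 = $332.24
Pension Levy: cap $95560.00 − YTD $94940.00 = $620.00 subject; 3.2% × $620.00 = $19.84
Total: $332.24 + $19.84 = $352.08

$352.08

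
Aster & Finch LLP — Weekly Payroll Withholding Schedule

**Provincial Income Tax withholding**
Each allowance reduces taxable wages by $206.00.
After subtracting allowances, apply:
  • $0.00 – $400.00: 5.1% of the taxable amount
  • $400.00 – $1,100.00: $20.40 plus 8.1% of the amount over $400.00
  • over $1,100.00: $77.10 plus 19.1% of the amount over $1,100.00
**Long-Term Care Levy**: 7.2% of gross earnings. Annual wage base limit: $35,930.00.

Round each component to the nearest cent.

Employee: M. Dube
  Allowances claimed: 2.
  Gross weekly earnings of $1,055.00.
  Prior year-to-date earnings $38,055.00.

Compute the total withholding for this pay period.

Provincial Income Tax: taxable = $1,055.00 − 2×$206.00 = $643.00
  $20.40 + 8.1% × ($643.00 − $400.00) = $20.40 + 8.1% × $243.00 = $40.08
Long-Term Care Levy: YTD $38,055.00 ≥ cap $35,930.00 → $0.00
Total: $40.08 + $0.00 = $40.08

$40.08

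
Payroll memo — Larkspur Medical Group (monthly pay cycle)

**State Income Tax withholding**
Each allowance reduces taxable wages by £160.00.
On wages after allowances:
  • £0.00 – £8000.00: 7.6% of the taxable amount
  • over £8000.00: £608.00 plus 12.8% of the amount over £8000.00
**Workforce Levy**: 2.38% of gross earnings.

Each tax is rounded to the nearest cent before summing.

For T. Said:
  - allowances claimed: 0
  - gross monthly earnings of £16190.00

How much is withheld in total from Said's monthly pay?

State Income Tax: taxable = £16190.00
  £608.00 + 12.8% × (£16190.00 − £8000.00) = £608.00 + 12.8% × £8190.00 = £1656.32
Workforce Levy: 2.38% × £16190.00 = £385.32
Total: £1656.32 + £385.32 = £2041.64

£2041.64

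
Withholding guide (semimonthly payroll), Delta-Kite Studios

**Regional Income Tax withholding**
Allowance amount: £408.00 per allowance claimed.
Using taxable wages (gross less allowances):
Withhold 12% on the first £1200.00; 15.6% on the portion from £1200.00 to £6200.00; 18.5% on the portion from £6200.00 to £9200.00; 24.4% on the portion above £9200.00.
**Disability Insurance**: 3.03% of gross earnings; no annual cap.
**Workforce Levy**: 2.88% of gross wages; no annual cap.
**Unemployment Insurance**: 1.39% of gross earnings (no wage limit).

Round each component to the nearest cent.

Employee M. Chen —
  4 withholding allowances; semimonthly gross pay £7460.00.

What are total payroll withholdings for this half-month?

Regional Income Tax: taxable = £7460.00 − 4×£408.00 = £5828.00
  £144.00 + 15.6% × (£5828.00 − £1200.00) = £144.00 + 15.6% × £4628.00 = £865.97
Disability Insurance: 3.03% × £7460.00 = £226.04
Workforce Levy: 2.88% × £7460.00 = £214.85
Unemployment Insurance: 1.39% × £7460.00 = £103.69
Total: £865.97 + £226.04 + £214.85 + £103.69 = £1410.55

£1410.55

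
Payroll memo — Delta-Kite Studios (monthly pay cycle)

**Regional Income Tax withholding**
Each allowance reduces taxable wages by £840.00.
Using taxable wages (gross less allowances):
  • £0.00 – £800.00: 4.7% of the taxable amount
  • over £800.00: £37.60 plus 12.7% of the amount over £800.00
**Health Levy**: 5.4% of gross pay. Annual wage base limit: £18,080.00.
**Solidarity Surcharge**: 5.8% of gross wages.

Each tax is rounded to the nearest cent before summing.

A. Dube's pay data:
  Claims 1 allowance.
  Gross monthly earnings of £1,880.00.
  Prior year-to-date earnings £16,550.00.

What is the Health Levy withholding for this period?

£82.62

Health Levy: cap £18,080.00 − YTD £16,550.00 = £1,530.00 subject; 5.4% × £1,530.00 = £82.62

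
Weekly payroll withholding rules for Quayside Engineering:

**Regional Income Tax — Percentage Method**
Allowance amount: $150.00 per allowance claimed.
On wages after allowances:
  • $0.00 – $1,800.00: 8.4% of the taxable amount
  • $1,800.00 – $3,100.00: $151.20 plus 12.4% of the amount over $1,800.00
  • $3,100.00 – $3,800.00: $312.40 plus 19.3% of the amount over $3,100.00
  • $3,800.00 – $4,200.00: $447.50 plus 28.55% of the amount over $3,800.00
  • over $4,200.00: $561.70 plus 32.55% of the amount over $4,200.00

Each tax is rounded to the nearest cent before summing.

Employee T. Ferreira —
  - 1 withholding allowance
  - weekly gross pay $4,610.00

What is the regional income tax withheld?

$646.33

Regional Income Tax: taxable = $4,610.00 − 1×$150.00 = $4,460.00
  $561.70 + 32.55% × ($4,460.00 − $4,200.00) = $561.70 + 32.55% × $260.00 = $646.33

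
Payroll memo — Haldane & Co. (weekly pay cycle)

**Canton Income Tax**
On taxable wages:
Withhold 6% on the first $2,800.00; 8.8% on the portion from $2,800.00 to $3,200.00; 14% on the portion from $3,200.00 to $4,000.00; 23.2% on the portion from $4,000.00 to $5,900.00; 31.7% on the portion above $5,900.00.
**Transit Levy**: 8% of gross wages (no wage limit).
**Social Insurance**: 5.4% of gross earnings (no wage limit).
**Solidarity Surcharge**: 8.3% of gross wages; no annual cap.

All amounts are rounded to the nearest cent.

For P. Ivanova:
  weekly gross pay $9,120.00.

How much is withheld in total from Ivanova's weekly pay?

Canton Income Tax: taxable = $9,120.00
  $756.00 + 31.7% × ($9,120.00 − $5,900.00) = $756.00 + 31.7% × $3,220.00 = $1,776.74
Transit Levy: 8% × $9,120.00 = $729.60
Social Insurance: 5.4% × $9,120.00 = $492.48
Solidarity Surcharge: 8.3% × $9,120.00 = $756.96
Total: $1,776.74 + $729.60 + $492.48 + $756.96 = $3,755.78

$3,755.78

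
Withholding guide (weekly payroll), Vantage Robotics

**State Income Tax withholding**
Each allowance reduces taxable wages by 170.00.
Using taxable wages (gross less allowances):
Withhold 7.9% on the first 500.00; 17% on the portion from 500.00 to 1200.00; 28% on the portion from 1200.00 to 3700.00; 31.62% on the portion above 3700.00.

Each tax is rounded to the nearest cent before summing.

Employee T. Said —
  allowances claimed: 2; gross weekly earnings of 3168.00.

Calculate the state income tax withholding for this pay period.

614.34

State Income Tax: taxable = 3168.00 − 2×170.00 = 2828.00
  158.50 + 28% × (2828.00 − 1200.00) = 158.50 + 28% × 1628.00 = 614.34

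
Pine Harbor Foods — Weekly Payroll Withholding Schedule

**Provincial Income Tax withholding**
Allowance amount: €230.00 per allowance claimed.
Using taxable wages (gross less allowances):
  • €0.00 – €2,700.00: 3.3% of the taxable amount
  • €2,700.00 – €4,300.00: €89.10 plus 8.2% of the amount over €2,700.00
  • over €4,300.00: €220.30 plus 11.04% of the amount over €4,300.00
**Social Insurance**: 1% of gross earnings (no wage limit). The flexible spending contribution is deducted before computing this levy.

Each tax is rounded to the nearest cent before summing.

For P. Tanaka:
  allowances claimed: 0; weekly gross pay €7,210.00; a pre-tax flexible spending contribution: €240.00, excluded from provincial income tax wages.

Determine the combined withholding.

€584.77

Provincial Income Tax: taxable = €7,210.00 − €240.00 = €6,970.00
  €220.30 + 11.04% × (€6,970.00 − €4,300.00) = €220.30 + 11.04% × €2,670.00 = €515.07
Social Insurance: 1% × €6,970.00 = €69.70
Total: €515.07 + €69.70 = €584.77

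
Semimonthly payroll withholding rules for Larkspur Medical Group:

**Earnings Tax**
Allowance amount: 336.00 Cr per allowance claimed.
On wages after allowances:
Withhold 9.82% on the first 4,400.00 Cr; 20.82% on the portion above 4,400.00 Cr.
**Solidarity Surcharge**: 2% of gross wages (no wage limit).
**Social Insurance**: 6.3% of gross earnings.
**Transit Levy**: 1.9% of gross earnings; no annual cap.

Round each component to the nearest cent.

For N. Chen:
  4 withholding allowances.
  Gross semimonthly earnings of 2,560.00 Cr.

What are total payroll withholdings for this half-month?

Earnings Tax: taxable = 2,560.00 Cr − 4×336.00 Cr = 1,216.00 Cr
  9.82% × 1,216.00 Cr = 119.41 Cr
Solidarity Surcharge: 2% × 2,560.00 Cr = 51.20 Cr
Social Insurance: 6.3% × 2,560.00 Cr = 161.28 Cr
Transit Levy: 1.9% × 2,560.00 Cr = 48.64 Cr
Total: 119.41 Cr + 51.20 Cr + 161.28 Cr + 48.64 Cr = 380.53 Cr

380.53 Cr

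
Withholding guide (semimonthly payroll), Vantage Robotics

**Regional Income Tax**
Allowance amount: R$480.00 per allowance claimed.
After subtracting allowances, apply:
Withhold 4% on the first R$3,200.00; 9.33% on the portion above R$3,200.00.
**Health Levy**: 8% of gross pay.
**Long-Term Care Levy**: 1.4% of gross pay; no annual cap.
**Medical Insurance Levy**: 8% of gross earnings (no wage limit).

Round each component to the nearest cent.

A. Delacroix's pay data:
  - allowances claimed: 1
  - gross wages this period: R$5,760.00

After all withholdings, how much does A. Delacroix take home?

R$4,435.70

Regional Income Tax: taxable = R$5,760.00 − 1×R$480.00 = R$5,280.00
  R$128.00 + 9.33% × (R$5,280.00 − R$3,200.00) = R$128.00 + 9.33% × R$2,080.00 = R$322.06
Health Levy: 8% × R$5,760.00 = R$460.80
Long-Term Care Levy: 1.4% × R$5,760.00 = R$80.64
Medical Insurance Levy: 8% × R$5,760.00 = R$460.80
Total withheld: R$322.06 + R$460.80 + R$80.64 + R$460.80 = R$1,324.30
Net pay: R$5,760.00 − R$1,324.30 = R$4,435.70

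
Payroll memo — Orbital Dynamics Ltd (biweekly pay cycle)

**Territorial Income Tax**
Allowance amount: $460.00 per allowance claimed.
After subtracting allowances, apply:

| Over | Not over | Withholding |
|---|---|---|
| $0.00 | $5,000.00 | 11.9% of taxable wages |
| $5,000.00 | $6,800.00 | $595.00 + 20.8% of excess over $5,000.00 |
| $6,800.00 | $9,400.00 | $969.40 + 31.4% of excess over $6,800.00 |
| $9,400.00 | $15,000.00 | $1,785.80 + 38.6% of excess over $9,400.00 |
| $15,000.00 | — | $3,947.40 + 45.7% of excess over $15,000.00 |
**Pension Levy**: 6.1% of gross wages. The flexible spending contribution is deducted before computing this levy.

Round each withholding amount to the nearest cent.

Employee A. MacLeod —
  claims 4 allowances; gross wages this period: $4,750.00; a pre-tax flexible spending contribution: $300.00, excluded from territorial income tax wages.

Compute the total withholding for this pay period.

$582.04

Territorial Income Tax: taxable = $4,750.00 − $300.00 − 4×$460.00 = $2,610.00
  11.9% × $2,610.00 = $310.59
Pension Levy: 6.1% × $4,450.00 = $271.45
Total: $310.59 + $271.45 = $582.04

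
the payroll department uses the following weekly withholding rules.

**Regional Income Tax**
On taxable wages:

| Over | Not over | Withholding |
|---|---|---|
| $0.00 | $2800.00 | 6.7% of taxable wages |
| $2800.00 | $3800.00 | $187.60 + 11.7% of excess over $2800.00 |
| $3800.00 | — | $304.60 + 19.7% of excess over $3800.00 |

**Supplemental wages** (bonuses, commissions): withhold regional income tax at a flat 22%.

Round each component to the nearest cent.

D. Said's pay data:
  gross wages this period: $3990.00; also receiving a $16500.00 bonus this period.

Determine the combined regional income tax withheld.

$3972.03

Regional Income Tax: taxable = $3990.00
  $304.60 + 19.7% × ($3990.00 − $3800.00) = $304.60 + 19.7% × $190.00 = $342.03
Supplemental (22% flat on bonus): 22% × $16500.00 = $3630.00
Total regional income tax: $342.03 + $3630.00 = $3972.03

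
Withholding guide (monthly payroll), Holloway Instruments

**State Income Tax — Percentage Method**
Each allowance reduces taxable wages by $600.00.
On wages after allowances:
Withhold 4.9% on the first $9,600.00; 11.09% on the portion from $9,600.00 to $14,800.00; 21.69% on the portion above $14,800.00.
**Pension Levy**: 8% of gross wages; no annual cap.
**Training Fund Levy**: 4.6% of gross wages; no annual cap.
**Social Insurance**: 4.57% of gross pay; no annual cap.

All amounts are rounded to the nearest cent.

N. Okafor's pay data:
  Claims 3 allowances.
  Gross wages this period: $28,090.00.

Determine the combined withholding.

State Income Tax: taxable = $28,090.00 − 3×$600.00 = $26,290.00
  $1,047.08 + 21.69% × ($26,290.00 − $14,800.00) = $1,047.08 + 21.69% × $11,490.00 = $3,539.26
Pension Levy: 8% × $28,090.00 = $2,247.20
Training Fund Levy: 4.6% × $28,090.00 = $1,292.14
Social Insurance: 4.57% × $28,090.00 = $1,283.71
Total: $3,539.26 + $2,247.20 + $1,292.14 + $1,283.71 = $8,362.31

$8,362.31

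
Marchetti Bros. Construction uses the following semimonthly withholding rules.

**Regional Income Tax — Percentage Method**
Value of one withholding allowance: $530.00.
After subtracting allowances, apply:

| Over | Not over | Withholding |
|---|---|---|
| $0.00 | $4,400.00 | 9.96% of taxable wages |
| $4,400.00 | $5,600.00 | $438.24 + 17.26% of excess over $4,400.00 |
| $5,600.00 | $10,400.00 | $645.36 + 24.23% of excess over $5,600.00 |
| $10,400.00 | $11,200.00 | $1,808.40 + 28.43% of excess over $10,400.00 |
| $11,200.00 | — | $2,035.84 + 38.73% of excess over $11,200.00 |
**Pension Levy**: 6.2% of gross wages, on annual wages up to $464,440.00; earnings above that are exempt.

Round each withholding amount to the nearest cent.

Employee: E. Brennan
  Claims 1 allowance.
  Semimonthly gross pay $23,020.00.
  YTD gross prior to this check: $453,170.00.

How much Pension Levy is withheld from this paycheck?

Pension Levy: cap $464,440.00 − YTD $453,170.00 = $11,270.00 subject; 6.2% × $11,270.00 = $698.74

$698.74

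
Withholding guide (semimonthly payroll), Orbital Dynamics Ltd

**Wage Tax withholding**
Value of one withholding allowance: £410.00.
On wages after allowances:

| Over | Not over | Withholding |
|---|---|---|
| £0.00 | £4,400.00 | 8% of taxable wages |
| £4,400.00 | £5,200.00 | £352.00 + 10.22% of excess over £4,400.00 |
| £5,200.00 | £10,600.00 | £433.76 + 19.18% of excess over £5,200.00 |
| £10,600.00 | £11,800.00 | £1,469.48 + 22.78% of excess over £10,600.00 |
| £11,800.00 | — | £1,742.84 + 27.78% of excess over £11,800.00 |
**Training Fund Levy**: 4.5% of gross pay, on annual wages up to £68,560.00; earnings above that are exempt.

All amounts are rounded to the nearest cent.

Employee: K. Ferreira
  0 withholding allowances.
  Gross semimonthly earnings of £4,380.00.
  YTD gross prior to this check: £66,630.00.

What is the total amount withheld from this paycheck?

£437.25

Wage Tax: taxable = £4,380.00
  8% × £4,380.00 = £350.40
Training Fund Levy: cap £68,560.00 − YTD £66,630.00 = £1,930.00 subject; 4.5% × £1,930.00 = £86.85
Total: £350.40 + £86.85 = £437.25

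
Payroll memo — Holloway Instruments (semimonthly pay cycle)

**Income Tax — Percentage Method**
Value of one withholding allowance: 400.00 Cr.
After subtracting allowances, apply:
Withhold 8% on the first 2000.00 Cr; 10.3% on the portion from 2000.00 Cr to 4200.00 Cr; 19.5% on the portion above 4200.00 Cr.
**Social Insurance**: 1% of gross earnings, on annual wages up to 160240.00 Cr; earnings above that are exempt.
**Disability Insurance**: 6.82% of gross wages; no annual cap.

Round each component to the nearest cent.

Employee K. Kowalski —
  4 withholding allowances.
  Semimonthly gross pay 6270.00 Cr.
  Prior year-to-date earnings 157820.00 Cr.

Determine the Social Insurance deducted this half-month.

24.20 Cr

Social Insurance: cap 160240.00 Cr − YTD 157820.00 Cr = 2420.00 Cr subject; 1% × 2420.00 Cr = 24.20 Cr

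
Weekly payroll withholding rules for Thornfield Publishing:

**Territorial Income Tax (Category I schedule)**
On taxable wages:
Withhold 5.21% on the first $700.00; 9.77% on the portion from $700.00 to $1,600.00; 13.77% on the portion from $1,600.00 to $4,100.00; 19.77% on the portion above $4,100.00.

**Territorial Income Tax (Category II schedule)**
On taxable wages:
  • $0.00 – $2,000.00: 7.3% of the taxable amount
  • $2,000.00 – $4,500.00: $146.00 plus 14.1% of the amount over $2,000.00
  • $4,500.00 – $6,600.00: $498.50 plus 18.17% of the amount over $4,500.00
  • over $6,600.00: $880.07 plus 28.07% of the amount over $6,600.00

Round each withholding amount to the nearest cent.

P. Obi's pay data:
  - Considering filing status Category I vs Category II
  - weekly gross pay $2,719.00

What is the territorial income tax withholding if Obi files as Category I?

$278.49

Territorial Income Tax (Category I): taxable = $2,719.00
  $124.40 + 13.77% × ($2,719.00 − $1,600.00) = $124.40 + 13.77% × $1,119.00 = $278.49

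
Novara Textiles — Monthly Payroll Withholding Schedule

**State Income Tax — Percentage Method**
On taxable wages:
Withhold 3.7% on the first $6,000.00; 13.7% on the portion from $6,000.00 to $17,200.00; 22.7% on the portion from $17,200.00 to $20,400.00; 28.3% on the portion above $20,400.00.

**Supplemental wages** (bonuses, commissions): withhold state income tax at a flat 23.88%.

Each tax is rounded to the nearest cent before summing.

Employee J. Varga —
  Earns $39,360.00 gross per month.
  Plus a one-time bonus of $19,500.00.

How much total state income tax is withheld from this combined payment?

State Income Tax: taxable = $39,360.00
  $2,482.80 + 28.3% × ($39,360.00 − $20,400.00) = $2,482.80 + 28.3% × $18,960.00 = $7,848.48
Supplemental (23.88% flat on bonus): 23.88% × $19,500.00 = $4,656.60
Total state income tax: $7,848.48 + $4,656.60 = $12,505.08

$12,505.08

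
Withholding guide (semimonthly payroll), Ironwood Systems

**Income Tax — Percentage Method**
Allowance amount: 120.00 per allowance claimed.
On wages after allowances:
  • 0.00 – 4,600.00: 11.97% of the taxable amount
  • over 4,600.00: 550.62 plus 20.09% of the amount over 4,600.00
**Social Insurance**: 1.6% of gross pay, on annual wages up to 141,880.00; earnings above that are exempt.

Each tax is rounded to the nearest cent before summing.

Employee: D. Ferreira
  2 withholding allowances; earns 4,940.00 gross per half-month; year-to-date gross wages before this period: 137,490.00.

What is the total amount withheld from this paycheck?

640.95

Income Tax: taxable = 4,940.00 − 2×120.00 = 4,700.00
  550.62 + 20.09% × (4,700.00 − 4,600.00) = 550.62 + 20.09% × 100.00 = 570.71
Social Insurance: cap 141,880.00 − YTD 137,490.00 = 4,390.00 subject; 1.6% × 4,390.00 = 70.24
Total: 570.71 + 70.24 = 640.95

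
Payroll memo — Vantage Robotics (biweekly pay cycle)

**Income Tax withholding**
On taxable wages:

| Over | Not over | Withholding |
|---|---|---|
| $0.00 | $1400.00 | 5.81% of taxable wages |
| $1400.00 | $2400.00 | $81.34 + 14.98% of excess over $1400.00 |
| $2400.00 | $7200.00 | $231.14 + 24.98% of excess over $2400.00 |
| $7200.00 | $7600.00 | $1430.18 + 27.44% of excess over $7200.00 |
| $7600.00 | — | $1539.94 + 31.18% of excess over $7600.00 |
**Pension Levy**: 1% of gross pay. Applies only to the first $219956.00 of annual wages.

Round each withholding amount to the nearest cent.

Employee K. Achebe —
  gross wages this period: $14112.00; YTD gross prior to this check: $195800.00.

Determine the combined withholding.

$3711.50

Income Tax: taxable = $14112.00
  $1539.94 + 31.18% × ($14112.00 − $7600.00) = $1539.94 + 31.18% × $6512.00 = $3570.38
Pension Levy: 1% × $14112.00 = $141.12
Total: $3570.38 + $141.12 = $3711.50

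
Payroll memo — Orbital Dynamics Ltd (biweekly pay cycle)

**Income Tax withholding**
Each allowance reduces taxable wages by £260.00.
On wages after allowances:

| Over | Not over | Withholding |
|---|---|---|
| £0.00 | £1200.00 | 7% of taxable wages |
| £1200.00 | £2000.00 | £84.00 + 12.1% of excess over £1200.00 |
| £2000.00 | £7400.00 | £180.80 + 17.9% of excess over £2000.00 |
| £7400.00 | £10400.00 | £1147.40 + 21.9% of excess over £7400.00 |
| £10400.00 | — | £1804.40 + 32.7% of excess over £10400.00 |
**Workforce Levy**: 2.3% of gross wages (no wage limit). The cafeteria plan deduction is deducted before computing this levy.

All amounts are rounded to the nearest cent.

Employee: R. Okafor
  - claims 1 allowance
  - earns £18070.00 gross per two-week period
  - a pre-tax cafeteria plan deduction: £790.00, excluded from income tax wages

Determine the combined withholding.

£4366.58

Income Tax: taxable = £18070.00 − £790.00 − 1×£260.00 = £17020.00
  £1804.40 + 32.7% × (£17020.00 − £10400.00) = £1804.40 + 32.7% × £6620.00 = £3969.14
Workforce Levy: 2.3% × £17280.00 = £397.44
Total: £3969.14 + £397.44 = £4366.58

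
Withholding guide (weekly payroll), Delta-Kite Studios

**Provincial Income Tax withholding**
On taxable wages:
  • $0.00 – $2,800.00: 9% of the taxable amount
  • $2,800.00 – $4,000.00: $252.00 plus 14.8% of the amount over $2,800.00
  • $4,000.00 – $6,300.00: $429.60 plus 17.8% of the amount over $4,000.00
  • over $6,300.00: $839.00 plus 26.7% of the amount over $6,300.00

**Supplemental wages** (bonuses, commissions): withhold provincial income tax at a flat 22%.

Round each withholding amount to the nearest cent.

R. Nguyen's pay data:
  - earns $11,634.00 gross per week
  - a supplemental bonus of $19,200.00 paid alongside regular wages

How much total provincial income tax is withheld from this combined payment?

Provincial Income Tax: taxable = $11,634.00
  $839.00 + 26.7% × ($11,634.00 − $6,300.00) = $839.00 + 26.7% × $5,334.00 = $2,263.18
Supplemental (22% flat on bonus): 22% × $19,200.00 = $4,224.00
Total provincial income tax: $2,263.18 + $4,224.00 = $6,487.18

$6,487.18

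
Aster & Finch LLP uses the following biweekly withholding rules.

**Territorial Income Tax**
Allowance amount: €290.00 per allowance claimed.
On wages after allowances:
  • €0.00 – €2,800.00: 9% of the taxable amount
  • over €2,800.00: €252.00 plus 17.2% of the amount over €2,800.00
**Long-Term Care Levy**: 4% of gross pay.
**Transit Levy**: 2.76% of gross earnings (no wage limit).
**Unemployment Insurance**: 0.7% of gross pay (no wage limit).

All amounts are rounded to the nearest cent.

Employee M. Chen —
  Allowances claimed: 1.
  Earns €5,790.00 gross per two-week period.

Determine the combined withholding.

Territorial Income Tax: taxable = €5,790.00 − 1×€290.00 = €5,500.00
  €252.00 + 17.2% × (€5,500.00 − €2,800.00) = €252.00 + 17.2% × €2,700.00 = €716.40
Long-Term Care Levy: 4% × €5,790.00 = €231.60
Transit Levy: 2.76% × €5,790.00 = €159.80
Unemployment Insurance: 0.7% × €5,790.00 = €40.53
Total: €716.40 + €231.60 + €159.80 + €40.53 = €1,148.33

€1,148.33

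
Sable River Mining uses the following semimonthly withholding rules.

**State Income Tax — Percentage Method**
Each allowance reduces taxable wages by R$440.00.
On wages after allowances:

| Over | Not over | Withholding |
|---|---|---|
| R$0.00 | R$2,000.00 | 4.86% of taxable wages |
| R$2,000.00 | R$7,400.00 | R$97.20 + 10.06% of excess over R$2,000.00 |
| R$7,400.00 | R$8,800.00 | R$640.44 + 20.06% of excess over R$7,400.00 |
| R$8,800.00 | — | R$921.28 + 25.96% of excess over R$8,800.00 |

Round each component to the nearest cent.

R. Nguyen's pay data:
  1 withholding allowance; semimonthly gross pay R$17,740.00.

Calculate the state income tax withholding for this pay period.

State Income Tax: taxable = R$17,740.00 − 1×R$440.00 = R$17,300.00
  R$921.28 + 25.96% × (R$17,300.00 − R$8,800.00) = R$921.28 + 25.96% × R$8,500.00 = R$3,127.88

R$3,127.88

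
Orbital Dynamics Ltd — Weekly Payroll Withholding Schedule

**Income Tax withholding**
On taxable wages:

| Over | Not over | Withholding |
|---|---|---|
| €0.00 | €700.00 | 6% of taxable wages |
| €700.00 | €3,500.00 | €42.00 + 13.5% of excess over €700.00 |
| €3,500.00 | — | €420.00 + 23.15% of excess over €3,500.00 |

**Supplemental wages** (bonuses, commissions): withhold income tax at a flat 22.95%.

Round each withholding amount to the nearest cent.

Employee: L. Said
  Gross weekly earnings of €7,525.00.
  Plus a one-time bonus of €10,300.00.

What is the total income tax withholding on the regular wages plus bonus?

€3,715.64

Income Tax: taxable = €7,525.00
  €420.00 + 23.15% × (€7,525.00 − €3,500.00) = €420.00 + 23.15% × €4,025.00 = €1,351.79
Supplemental (22.95% flat on bonus): 22.95% × €10,300.00 = €2,363.85
Total income tax: €1,351.79 + €2,363.85 = €3,715.64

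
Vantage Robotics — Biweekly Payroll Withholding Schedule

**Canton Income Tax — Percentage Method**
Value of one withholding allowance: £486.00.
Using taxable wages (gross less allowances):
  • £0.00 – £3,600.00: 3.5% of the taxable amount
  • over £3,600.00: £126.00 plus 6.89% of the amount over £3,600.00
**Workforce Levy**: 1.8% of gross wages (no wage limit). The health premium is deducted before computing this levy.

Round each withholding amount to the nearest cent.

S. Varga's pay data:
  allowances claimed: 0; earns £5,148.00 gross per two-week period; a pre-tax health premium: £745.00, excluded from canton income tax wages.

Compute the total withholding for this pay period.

Canton Income Tax: taxable = £5,148.00 − £745.00 = £4,403.00
  £126.00 + 6.89% × (£4,403.00 − £3,600.00) = £126.00 + 6.89% × £803.00 = £181.33
Workforce Levy: 1.8% × £4,403.00 = £79.25
Total: £181.33 + £79.25 = £260.58

£260.58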